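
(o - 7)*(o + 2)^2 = o^3 - 3*o^2 - 24*o - 28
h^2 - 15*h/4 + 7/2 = (h - 2)*(h - 7/4)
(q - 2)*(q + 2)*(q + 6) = q^3 + 6*q^2 - 4*q - 24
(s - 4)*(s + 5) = s^2 + s - 20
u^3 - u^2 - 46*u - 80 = (u - 8)*(u + 2)*(u + 5)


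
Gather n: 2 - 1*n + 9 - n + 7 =18 - 2*n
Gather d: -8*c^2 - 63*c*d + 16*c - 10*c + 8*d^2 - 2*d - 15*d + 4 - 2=-8*c^2 + 6*c + 8*d^2 + d*(-63*c - 17) + 2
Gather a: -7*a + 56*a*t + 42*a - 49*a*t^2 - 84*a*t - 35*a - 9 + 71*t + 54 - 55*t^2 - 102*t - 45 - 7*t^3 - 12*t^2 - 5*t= a*(-49*t^2 - 28*t) - 7*t^3 - 67*t^2 - 36*t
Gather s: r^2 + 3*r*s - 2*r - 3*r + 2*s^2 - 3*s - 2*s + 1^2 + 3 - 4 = r^2 - 5*r + 2*s^2 + s*(3*r - 5)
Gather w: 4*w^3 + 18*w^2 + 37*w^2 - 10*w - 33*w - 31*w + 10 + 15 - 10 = 4*w^3 + 55*w^2 - 74*w + 15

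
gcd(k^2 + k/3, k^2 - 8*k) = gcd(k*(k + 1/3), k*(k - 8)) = k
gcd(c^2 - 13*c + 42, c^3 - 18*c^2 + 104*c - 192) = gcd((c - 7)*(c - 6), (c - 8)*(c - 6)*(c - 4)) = c - 6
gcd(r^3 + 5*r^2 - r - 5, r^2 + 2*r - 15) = r + 5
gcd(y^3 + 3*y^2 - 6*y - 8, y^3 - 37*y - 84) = y + 4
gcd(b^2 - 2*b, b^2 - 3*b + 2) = b - 2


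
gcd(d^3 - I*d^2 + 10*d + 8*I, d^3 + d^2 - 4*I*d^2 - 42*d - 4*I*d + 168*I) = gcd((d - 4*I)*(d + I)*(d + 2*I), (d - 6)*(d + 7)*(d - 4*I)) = d - 4*I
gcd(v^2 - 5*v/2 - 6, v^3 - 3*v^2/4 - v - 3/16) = 1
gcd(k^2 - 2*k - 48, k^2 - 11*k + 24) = k - 8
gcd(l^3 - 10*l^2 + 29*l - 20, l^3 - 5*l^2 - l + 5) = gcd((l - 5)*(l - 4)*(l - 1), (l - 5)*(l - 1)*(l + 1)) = l^2 - 6*l + 5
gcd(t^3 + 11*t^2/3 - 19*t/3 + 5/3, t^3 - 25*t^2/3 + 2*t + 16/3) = t - 1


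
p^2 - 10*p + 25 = (p - 5)^2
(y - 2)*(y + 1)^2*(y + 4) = y^4 + 4*y^3 - 3*y^2 - 14*y - 8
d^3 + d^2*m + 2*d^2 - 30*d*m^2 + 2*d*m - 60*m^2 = (d + 2)*(d - 5*m)*(d + 6*m)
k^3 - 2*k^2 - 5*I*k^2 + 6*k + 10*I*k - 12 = (k - 2)*(k - 6*I)*(k + I)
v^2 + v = v*(v + 1)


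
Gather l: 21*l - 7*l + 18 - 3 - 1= 14*l + 14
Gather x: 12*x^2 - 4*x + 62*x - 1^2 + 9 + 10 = 12*x^2 + 58*x + 18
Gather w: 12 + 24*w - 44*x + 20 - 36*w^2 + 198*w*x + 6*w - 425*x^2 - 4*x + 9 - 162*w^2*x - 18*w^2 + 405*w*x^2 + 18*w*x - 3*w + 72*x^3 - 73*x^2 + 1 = w^2*(-162*x - 54) + w*(405*x^2 + 216*x + 27) + 72*x^3 - 498*x^2 - 48*x + 42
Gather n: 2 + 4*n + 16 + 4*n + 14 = 8*n + 32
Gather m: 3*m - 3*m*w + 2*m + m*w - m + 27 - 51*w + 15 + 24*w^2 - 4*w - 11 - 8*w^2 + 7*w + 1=m*(4 - 2*w) + 16*w^2 - 48*w + 32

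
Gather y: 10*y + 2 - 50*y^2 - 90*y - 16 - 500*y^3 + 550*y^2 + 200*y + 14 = -500*y^3 + 500*y^2 + 120*y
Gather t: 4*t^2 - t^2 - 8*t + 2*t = 3*t^2 - 6*t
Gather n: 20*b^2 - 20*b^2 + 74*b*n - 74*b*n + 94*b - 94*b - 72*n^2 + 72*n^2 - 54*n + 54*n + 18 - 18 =0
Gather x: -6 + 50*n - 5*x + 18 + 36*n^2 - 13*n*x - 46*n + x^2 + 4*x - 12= 36*n^2 + 4*n + x^2 + x*(-13*n - 1)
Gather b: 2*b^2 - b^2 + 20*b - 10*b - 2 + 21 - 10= b^2 + 10*b + 9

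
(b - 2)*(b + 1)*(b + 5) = b^3 + 4*b^2 - 7*b - 10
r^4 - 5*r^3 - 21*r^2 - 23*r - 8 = (r - 8)*(r + 1)^3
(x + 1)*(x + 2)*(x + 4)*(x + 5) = x^4 + 12*x^3 + 49*x^2 + 78*x + 40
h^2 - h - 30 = (h - 6)*(h + 5)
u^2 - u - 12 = (u - 4)*(u + 3)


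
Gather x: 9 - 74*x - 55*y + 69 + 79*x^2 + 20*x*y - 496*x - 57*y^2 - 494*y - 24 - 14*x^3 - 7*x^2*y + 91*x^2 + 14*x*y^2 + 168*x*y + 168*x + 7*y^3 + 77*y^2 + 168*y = -14*x^3 + x^2*(170 - 7*y) + x*(14*y^2 + 188*y - 402) + 7*y^3 + 20*y^2 - 381*y + 54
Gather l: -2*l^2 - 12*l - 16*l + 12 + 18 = -2*l^2 - 28*l + 30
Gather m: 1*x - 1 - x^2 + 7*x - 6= -x^2 + 8*x - 7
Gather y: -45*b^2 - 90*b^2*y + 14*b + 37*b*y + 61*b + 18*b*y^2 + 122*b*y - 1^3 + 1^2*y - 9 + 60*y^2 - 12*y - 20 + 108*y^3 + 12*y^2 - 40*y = -45*b^2 + 75*b + 108*y^3 + y^2*(18*b + 72) + y*(-90*b^2 + 159*b - 51) - 30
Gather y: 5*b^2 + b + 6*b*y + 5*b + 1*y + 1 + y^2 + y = 5*b^2 + 6*b + y^2 + y*(6*b + 2) + 1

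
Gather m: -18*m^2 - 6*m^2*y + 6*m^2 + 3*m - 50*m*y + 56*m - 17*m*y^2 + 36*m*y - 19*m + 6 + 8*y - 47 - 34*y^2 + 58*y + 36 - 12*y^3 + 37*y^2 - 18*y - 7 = m^2*(-6*y - 12) + m*(-17*y^2 - 14*y + 40) - 12*y^3 + 3*y^2 + 48*y - 12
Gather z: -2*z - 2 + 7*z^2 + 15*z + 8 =7*z^2 + 13*z + 6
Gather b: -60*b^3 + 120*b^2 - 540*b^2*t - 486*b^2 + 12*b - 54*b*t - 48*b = -60*b^3 + b^2*(-540*t - 366) + b*(-54*t - 36)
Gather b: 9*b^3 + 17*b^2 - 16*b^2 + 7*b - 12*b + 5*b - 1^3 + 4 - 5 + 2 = 9*b^3 + b^2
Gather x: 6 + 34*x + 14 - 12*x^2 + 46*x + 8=-12*x^2 + 80*x + 28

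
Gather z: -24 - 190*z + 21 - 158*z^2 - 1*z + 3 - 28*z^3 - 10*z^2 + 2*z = -28*z^3 - 168*z^2 - 189*z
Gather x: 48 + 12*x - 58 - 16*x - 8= -4*x - 18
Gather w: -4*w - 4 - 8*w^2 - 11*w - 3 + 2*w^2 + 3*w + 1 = -6*w^2 - 12*w - 6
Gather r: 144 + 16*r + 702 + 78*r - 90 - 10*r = 84*r + 756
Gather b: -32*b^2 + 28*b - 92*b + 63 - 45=-32*b^2 - 64*b + 18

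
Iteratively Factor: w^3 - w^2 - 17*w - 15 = (w - 5)*(w^2 + 4*w + 3) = (w - 5)*(w + 3)*(w + 1)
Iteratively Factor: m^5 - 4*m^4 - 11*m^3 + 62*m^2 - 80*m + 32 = (m - 1)*(m^4 - 3*m^3 - 14*m^2 + 48*m - 32) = (m - 2)*(m - 1)*(m^3 - m^2 - 16*m + 16) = (m - 2)*(m - 1)^2*(m^2 - 16) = (m - 4)*(m - 2)*(m - 1)^2*(m + 4)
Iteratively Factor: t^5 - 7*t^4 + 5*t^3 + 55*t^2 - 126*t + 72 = (t + 3)*(t^4 - 10*t^3 + 35*t^2 - 50*t + 24) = (t - 4)*(t + 3)*(t^3 - 6*t^2 + 11*t - 6) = (t - 4)*(t - 2)*(t + 3)*(t^2 - 4*t + 3) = (t - 4)*(t - 2)*(t - 1)*(t + 3)*(t - 3)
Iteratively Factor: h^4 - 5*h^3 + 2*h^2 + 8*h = (h - 4)*(h^3 - h^2 - 2*h) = (h - 4)*(h - 2)*(h^2 + h) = h*(h - 4)*(h - 2)*(h + 1)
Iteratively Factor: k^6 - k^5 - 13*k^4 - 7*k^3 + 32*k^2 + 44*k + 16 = (k + 2)*(k^5 - 3*k^4 - 7*k^3 + 7*k^2 + 18*k + 8) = (k + 1)*(k + 2)*(k^4 - 4*k^3 - 3*k^2 + 10*k + 8) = (k + 1)^2*(k + 2)*(k^3 - 5*k^2 + 2*k + 8) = (k + 1)^3*(k + 2)*(k^2 - 6*k + 8) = (k - 4)*(k + 1)^3*(k + 2)*(k - 2)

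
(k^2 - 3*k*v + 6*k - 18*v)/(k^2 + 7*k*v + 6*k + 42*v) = (k - 3*v)/(k + 7*v)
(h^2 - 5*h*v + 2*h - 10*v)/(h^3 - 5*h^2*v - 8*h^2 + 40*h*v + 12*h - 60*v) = (h + 2)/(h^2 - 8*h + 12)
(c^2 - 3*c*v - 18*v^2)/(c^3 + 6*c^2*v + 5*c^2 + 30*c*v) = (c^2 - 3*c*v - 18*v^2)/(c*(c^2 + 6*c*v + 5*c + 30*v))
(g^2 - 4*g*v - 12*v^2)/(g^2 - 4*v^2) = (-g + 6*v)/(-g + 2*v)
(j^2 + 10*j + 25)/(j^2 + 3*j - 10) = (j + 5)/(j - 2)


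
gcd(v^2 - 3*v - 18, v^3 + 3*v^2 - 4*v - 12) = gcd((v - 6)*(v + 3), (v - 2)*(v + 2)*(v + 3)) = v + 3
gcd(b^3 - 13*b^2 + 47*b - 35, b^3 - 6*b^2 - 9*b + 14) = b^2 - 8*b + 7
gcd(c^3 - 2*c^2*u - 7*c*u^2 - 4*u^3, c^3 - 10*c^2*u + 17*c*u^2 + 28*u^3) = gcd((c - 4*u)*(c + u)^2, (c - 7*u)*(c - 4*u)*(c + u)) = -c^2 + 3*c*u + 4*u^2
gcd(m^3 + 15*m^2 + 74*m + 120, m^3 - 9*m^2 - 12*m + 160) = m + 4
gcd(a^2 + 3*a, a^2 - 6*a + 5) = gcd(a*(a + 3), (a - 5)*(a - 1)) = 1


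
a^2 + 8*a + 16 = (a + 4)^2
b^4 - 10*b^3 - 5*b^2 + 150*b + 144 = (b - 8)*(b - 6)*(b + 1)*(b + 3)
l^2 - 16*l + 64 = (l - 8)^2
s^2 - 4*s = s*(s - 4)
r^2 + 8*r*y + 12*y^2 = (r + 2*y)*(r + 6*y)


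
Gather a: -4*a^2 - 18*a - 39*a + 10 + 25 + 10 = -4*a^2 - 57*a + 45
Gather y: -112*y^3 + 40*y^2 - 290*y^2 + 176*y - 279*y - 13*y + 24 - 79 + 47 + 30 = -112*y^3 - 250*y^2 - 116*y + 22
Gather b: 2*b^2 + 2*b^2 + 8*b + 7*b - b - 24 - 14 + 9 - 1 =4*b^2 + 14*b - 30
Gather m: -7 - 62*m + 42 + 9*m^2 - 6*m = 9*m^2 - 68*m + 35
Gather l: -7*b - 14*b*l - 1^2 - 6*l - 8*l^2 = -7*b - 8*l^2 + l*(-14*b - 6) - 1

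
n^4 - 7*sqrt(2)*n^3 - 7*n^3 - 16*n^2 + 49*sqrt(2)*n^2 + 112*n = n*(n - 7)*(n - 8*sqrt(2))*(n + sqrt(2))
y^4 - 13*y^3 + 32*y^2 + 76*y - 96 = (y - 8)*(y - 6)*(y - 1)*(y + 2)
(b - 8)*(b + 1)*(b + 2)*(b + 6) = b^4 + b^3 - 52*b^2 - 148*b - 96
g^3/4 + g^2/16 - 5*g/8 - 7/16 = (g/4 + 1/4)*(g - 7/4)*(g + 1)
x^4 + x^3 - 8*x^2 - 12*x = x*(x - 3)*(x + 2)^2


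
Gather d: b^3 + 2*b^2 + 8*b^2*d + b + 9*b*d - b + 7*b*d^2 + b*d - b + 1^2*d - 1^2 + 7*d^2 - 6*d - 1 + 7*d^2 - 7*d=b^3 + 2*b^2 - b + d^2*(7*b + 14) + d*(8*b^2 + 10*b - 12) - 2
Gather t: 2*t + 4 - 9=2*t - 5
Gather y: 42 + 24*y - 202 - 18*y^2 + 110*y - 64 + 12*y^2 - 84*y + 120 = -6*y^2 + 50*y - 104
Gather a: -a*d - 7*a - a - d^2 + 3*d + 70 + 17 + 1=a*(-d - 8) - d^2 + 3*d + 88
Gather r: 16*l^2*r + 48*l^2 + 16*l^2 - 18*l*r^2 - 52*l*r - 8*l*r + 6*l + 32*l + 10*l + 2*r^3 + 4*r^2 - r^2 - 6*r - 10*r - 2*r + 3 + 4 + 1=64*l^2 + 48*l + 2*r^3 + r^2*(3 - 18*l) + r*(16*l^2 - 60*l - 18) + 8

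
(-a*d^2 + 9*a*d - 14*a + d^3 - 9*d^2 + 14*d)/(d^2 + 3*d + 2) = (-a*d^2 + 9*a*d - 14*a + d^3 - 9*d^2 + 14*d)/(d^2 + 3*d + 2)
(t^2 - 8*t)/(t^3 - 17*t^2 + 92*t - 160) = t/(t^2 - 9*t + 20)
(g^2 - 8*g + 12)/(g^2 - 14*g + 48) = (g - 2)/(g - 8)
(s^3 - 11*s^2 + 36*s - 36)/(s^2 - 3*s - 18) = (s^2 - 5*s + 6)/(s + 3)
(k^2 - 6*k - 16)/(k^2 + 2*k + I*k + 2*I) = (k - 8)/(k + I)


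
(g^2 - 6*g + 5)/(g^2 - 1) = (g - 5)/(g + 1)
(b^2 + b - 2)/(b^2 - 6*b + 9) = (b^2 + b - 2)/(b^2 - 6*b + 9)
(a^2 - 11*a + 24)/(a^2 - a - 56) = (a - 3)/(a + 7)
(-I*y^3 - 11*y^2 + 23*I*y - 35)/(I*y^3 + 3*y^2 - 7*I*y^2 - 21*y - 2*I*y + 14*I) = (-y^3 + 11*I*y^2 + 23*y + 35*I)/(y^3 - y^2*(7 + 3*I) + y*(-2 + 21*I) + 14)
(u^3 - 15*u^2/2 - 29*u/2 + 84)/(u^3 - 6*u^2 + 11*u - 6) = (u^2 - 9*u/2 - 28)/(u^2 - 3*u + 2)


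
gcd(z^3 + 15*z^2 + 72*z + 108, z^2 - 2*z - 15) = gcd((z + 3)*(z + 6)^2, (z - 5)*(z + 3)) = z + 3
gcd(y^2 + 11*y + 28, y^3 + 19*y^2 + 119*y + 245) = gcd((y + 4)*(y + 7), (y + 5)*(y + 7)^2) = y + 7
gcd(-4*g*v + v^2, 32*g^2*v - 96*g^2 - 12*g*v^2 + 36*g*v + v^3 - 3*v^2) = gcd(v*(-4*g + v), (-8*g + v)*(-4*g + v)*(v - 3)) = -4*g + v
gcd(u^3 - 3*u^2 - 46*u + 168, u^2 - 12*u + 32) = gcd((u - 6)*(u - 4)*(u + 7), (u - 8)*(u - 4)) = u - 4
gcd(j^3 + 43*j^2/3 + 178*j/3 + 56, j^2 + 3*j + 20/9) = j + 4/3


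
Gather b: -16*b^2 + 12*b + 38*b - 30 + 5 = -16*b^2 + 50*b - 25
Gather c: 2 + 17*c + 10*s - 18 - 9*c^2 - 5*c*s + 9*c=-9*c^2 + c*(26 - 5*s) + 10*s - 16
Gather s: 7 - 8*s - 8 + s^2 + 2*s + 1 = s^2 - 6*s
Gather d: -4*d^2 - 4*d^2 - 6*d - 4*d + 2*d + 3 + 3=-8*d^2 - 8*d + 6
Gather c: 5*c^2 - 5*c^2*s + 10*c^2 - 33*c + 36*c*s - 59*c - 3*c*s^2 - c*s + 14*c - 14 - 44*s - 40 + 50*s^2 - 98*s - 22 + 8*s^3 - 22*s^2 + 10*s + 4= c^2*(15 - 5*s) + c*(-3*s^2 + 35*s - 78) + 8*s^3 + 28*s^2 - 132*s - 72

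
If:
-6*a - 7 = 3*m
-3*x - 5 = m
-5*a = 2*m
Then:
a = 14/3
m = -35/3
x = 20/9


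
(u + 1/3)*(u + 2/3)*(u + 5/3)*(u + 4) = u^4 + 20*u^3/3 + 113*u^2/9 + 214*u/27 + 40/27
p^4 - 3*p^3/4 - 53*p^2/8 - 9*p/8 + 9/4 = (p - 3)*(p - 1/2)*(p + 3/4)*(p + 2)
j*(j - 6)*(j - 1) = j^3 - 7*j^2 + 6*j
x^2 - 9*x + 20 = (x - 5)*(x - 4)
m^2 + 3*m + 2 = (m + 1)*(m + 2)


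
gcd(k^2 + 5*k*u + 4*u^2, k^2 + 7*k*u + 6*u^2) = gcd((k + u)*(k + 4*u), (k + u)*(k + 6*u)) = k + u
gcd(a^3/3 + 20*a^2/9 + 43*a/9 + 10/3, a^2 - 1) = 1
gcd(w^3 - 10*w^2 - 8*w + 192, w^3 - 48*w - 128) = w^2 - 4*w - 32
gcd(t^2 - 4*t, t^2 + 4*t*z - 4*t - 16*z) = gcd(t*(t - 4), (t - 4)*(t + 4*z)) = t - 4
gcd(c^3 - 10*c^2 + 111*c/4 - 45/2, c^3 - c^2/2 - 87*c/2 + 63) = c^2 - 15*c/2 + 9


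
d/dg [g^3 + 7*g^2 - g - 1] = 3*g^2 + 14*g - 1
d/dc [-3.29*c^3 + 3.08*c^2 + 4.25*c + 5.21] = -9.87*c^2 + 6.16*c + 4.25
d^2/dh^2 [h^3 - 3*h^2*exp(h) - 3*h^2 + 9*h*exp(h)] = -3*h^2*exp(h) - 3*h*exp(h) + 6*h + 12*exp(h) - 6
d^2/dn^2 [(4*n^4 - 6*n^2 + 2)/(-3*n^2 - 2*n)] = 4*(-18*n^6 - 36*n^5 - 24*n^4 - 18*n^3 - 27*n^2 - 18*n - 4)/(n^3*(27*n^3 + 54*n^2 + 36*n + 8))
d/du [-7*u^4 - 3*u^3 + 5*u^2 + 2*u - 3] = -28*u^3 - 9*u^2 + 10*u + 2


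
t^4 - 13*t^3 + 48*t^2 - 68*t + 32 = (t - 8)*(t - 2)^2*(t - 1)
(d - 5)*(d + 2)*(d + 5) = d^3 + 2*d^2 - 25*d - 50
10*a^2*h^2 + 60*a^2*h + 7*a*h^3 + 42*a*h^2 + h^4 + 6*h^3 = h*(2*a + h)*(5*a + h)*(h + 6)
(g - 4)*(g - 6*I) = g^2 - 4*g - 6*I*g + 24*I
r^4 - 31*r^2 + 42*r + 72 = (r - 4)*(r - 3)*(r + 1)*(r + 6)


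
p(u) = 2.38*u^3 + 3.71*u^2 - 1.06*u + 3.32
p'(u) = 7.14*u^2 + 7.42*u - 1.06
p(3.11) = 107.50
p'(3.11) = 91.07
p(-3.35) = -40.97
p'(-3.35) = 54.21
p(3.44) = 140.46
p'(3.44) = 108.96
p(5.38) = 475.62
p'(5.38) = 245.52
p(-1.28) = 5.76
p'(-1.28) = 1.14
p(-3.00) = -24.37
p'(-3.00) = 40.94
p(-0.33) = 3.99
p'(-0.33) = -2.73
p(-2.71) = -13.93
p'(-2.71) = 31.27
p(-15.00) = -7178.53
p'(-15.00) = 1494.14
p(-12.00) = -3562.36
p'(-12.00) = 938.06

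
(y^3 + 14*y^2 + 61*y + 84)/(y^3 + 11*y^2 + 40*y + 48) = (y + 7)/(y + 4)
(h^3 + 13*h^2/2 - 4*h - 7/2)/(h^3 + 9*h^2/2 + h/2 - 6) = (2*h^2 + 15*h + 7)/(2*h^2 + 11*h + 12)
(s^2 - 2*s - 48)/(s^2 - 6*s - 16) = (s + 6)/(s + 2)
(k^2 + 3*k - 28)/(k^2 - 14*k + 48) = (k^2 + 3*k - 28)/(k^2 - 14*k + 48)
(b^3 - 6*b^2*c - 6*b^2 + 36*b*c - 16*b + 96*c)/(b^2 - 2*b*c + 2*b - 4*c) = (b^2 - 6*b*c - 8*b + 48*c)/(b - 2*c)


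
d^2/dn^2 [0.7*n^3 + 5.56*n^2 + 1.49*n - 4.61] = 4.2*n + 11.12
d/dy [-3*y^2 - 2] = -6*y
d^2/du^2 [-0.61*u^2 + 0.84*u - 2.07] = -1.22000000000000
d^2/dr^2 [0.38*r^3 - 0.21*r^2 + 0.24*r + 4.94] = 2.28*r - 0.42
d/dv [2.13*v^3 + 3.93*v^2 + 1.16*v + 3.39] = 6.39*v^2 + 7.86*v + 1.16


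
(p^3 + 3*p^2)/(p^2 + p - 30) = p^2*(p + 3)/(p^2 + p - 30)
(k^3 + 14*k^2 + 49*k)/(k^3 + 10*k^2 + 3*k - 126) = k*(k + 7)/(k^2 + 3*k - 18)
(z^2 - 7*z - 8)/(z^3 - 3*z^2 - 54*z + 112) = (z + 1)/(z^2 + 5*z - 14)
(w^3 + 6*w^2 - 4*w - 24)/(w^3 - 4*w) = (w + 6)/w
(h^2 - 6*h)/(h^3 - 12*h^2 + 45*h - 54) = h/(h^2 - 6*h + 9)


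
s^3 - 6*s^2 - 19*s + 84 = (s - 7)*(s - 3)*(s + 4)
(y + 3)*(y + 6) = y^2 + 9*y + 18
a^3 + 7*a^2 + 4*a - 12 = (a - 1)*(a + 2)*(a + 6)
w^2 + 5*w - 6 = (w - 1)*(w + 6)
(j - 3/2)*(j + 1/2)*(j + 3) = j^3 + 2*j^2 - 15*j/4 - 9/4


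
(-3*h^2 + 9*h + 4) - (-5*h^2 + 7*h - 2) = 2*h^2 + 2*h + 6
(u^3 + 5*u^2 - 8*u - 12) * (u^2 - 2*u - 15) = u^5 + 3*u^4 - 33*u^3 - 71*u^2 + 144*u + 180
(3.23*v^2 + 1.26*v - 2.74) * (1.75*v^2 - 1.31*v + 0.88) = 5.6525*v^4 - 2.0263*v^3 - 3.6032*v^2 + 4.6982*v - 2.4112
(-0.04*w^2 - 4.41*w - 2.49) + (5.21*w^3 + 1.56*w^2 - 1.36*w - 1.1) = 5.21*w^3 + 1.52*w^2 - 5.77*w - 3.59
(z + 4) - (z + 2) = 2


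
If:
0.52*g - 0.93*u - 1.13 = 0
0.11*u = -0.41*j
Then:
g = 1.78846153846154*u + 2.17307692307692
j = -0.268292682926829*u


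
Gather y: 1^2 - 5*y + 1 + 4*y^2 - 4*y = 4*y^2 - 9*y + 2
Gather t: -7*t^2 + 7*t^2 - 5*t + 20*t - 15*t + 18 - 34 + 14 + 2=0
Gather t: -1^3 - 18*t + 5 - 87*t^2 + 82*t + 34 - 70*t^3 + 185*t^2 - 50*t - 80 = -70*t^3 + 98*t^2 + 14*t - 42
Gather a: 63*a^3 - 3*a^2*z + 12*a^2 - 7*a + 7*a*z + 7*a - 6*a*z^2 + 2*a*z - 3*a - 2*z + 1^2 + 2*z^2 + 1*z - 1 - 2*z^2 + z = 63*a^3 + a^2*(12 - 3*z) + a*(-6*z^2 + 9*z - 3)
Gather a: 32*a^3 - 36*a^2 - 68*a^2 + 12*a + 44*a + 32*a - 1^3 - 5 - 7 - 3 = 32*a^3 - 104*a^2 + 88*a - 16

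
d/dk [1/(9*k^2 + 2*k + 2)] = 2*(-9*k - 1)/(9*k^2 + 2*k + 2)^2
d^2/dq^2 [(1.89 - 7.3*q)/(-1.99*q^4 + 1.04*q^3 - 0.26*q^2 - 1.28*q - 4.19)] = (346.90476*q^7 - 391.42106*q^6 + 187.38252*q^5 - 165.543516*q^4 - 1208.020056*q^3 + 585.163092*q^2 - 100.904856*q - 80.37794)/(7.880599*q^12 - 12.355512*q^11 + 9.54603*q^10 + 10.853344*q^9 + 35.131149*q^8 - 44.11368*q^7 + 34.3253*q^6 + 52.386528*q^5 + 73.471233*q^4 - 44.311288*q^3 + 34.288446*q^2 + 67.415424*q + 73.560059)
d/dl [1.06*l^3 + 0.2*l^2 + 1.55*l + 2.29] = 3.18*l^2 + 0.4*l + 1.55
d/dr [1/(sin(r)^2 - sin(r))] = (-2/tan(r) + cos(r)/sin(r)^2)/(sin(r) - 1)^2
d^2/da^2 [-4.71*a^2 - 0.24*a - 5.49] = -9.42000000000000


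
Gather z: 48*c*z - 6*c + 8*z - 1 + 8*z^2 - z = -6*c + 8*z^2 + z*(48*c + 7) - 1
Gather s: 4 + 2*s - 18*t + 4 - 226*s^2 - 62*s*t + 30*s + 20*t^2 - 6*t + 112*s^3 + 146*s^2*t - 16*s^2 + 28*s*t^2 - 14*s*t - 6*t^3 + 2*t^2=112*s^3 + s^2*(146*t - 242) + s*(28*t^2 - 76*t + 32) - 6*t^3 + 22*t^2 - 24*t + 8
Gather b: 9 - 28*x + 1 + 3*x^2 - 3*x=3*x^2 - 31*x + 10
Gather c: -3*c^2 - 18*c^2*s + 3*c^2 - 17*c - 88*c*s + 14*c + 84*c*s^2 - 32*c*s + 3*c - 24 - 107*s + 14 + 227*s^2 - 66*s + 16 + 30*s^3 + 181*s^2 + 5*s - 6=-18*c^2*s + c*(84*s^2 - 120*s) + 30*s^3 + 408*s^2 - 168*s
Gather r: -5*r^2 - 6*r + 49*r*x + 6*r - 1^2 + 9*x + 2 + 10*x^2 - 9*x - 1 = -5*r^2 + 49*r*x + 10*x^2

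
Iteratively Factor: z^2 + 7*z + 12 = (z + 3)*(z + 4)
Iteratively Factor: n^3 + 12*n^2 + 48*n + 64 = (n + 4)*(n^2 + 8*n + 16) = (n + 4)^2*(n + 4)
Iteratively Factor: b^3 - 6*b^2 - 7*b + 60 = (b - 4)*(b^2 - 2*b - 15) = (b - 4)*(b + 3)*(b - 5)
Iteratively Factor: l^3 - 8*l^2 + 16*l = (l - 4)*(l^2 - 4*l) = l*(l - 4)*(l - 4)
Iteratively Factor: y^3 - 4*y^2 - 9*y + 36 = (y - 3)*(y^2 - y - 12) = (y - 3)*(y + 3)*(y - 4)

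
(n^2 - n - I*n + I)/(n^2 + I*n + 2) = (n - 1)/(n + 2*I)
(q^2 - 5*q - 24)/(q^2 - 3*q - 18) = (q - 8)/(q - 6)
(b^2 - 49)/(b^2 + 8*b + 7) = (b - 7)/(b + 1)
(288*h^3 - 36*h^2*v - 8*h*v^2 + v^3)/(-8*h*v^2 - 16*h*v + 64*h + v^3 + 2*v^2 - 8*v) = (-36*h^2 + v^2)/(v^2 + 2*v - 8)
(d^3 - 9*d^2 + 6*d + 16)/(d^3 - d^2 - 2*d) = (d - 8)/d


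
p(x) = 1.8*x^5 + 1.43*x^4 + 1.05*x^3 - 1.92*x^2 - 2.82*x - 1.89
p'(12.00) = 196912.86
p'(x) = 9.0*x^4 + 5.72*x^3 + 3.15*x^2 - 3.84*x - 2.82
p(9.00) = 116253.09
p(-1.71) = -22.02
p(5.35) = 9149.73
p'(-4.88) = 4530.32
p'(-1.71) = 61.31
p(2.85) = 431.58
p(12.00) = 479052.27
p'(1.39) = 46.89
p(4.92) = 6089.89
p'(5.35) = 8315.93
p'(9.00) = 63436.65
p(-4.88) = -4326.52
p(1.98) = 69.91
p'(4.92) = 6009.31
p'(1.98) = 184.65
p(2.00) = 73.67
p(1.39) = 7.98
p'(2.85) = 738.01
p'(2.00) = 191.86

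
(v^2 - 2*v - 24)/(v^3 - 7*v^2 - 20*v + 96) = (v - 6)/(v^2 - 11*v + 24)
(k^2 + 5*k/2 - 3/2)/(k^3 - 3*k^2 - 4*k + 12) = (2*k^2 + 5*k - 3)/(2*(k^3 - 3*k^2 - 4*k + 12))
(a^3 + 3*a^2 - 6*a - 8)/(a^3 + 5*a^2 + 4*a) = (a - 2)/a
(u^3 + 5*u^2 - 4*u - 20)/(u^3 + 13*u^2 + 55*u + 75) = (u^2 - 4)/(u^2 + 8*u + 15)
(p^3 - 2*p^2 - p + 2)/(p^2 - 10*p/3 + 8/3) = 3*(p^2 - 1)/(3*p - 4)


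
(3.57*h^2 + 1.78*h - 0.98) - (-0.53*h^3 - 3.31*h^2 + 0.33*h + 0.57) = 0.53*h^3 + 6.88*h^2 + 1.45*h - 1.55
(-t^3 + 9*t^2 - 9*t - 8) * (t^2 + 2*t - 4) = -t^5 + 7*t^4 + 13*t^3 - 62*t^2 + 20*t + 32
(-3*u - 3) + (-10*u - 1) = -13*u - 4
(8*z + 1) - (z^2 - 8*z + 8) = -z^2 + 16*z - 7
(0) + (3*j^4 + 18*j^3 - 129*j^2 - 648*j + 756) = 3*j^4 + 18*j^3 - 129*j^2 - 648*j + 756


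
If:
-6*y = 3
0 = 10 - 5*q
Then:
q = 2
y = -1/2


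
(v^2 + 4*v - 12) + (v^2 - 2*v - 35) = 2*v^2 + 2*v - 47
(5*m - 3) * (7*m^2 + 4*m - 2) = 35*m^3 - m^2 - 22*m + 6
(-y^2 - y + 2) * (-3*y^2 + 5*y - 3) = 3*y^4 - 2*y^3 - 8*y^2 + 13*y - 6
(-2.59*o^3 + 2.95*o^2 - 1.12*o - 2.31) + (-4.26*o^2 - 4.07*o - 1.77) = -2.59*o^3 - 1.31*o^2 - 5.19*o - 4.08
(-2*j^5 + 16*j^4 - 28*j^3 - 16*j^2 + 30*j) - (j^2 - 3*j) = -2*j^5 + 16*j^4 - 28*j^3 - 17*j^2 + 33*j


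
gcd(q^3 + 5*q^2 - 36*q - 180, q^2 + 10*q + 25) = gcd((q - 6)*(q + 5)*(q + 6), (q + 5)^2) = q + 5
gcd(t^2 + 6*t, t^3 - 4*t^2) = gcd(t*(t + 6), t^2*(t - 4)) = t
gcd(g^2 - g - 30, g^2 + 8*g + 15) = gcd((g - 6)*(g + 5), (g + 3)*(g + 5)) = g + 5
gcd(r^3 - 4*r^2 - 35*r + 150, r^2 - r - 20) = r - 5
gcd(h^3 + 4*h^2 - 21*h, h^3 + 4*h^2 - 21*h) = h^3 + 4*h^2 - 21*h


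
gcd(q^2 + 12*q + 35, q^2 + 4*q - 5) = q + 5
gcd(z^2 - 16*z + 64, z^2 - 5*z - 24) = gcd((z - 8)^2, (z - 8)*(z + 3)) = z - 8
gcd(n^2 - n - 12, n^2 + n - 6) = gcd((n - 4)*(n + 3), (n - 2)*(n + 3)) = n + 3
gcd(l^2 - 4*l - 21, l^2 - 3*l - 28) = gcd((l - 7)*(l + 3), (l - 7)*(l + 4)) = l - 7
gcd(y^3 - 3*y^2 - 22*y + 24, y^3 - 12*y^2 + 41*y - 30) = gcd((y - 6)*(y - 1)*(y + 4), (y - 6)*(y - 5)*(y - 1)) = y^2 - 7*y + 6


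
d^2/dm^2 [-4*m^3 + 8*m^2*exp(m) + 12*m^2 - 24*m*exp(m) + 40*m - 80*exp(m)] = 8*m^2*exp(m) + 8*m*exp(m) - 24*m - 112*exp(m) + 24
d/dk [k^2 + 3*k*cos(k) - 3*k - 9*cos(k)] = -3*k*sin(k) + 2*k + 9*sin(k) + 3*cos(k) - 3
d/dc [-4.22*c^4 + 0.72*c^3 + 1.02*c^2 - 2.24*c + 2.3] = -16.88*c^3 + 2.16*c^2 + 2.04*c - 2.24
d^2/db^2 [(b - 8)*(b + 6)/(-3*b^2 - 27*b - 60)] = 2*(11*b^3 + 204*b^2 + 1176*b + 2168)/(3*(b^6 + 27*b^5 + 303*b^4 + 1809*b^3 + 6060*b^2 + 10800*b + 8000))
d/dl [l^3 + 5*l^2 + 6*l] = 3*l^2 + 10*l + 6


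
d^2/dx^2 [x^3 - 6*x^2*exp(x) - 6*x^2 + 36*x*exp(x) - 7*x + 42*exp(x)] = -6*x^2*exp(x) + 12*x*exp(x) + 6*x + 102*exp(x) - 12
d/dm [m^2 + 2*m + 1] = 2*m + 2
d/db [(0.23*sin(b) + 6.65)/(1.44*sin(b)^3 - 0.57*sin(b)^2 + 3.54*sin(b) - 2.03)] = (-0.6624*sin(b)^3 - 28.5969*sin(b)^2 + 7.581*sin(b) - 24.0079)*cos(b)/(2.0736*sin(b)^6 - 1.6416*sin(b)^5 + 10.5201*sin(b)^4 - 9.882*sin(b)^3 + 14.8458*sin(b)^2 - 14.3724*sin(b) + 4.1209)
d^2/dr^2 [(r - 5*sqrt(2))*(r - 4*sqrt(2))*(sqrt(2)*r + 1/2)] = 6*sqrt(2)*r - 35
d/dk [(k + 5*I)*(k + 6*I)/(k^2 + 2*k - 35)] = (k^2*(2 - 11*I) - 10*k + 60 - 385*I)/(k^4 + 4*k^3 - 66*k^2 - 140*k + 1225)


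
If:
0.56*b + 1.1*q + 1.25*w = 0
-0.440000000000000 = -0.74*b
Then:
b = 0.59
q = -1.13636363636364*w - 0.302702702702703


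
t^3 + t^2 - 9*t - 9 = (t - 3)*(t + 1)*(t + 3)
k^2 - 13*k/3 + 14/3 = (k - 7/3)*(k - 2)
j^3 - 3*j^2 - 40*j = j*(j - 8)*(j + 5)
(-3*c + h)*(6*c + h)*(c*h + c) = -18*c^3*h - 18*c^3 + 3*c^2*h^2 + 3*c^2*h + c*h^3 + c*h^2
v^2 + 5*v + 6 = (v + 2)*(v + 3)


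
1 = 1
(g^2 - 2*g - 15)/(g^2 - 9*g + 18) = (g^2 - 2*g - 15)/(g^2 - 9*g + 18)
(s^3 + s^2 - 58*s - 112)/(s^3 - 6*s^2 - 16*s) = (s + 7)/s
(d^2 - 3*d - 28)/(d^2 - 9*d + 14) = (d + 4)/(d - 2)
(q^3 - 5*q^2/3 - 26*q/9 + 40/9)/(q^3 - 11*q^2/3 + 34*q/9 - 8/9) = (3*q + 5)/(3*q - 1)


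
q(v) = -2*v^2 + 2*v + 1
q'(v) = 2 - 4*v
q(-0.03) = 0.94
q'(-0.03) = 2.12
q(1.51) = -0.54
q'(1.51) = -4.04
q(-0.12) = 0.73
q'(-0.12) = 2.48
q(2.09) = -3.56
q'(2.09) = -6.36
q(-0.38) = -0.05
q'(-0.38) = 3.52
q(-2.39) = -15.20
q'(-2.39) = 11.56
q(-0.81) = -1.93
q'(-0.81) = 5.24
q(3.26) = -13.74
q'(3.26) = -11.04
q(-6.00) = -83.00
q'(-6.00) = 26.00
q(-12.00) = -311.00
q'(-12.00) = 50.00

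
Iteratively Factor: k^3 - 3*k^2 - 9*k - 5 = (k + 1)*(k^2 - 4*k - 5) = (k - 5)*(k + 1)*(k + 1)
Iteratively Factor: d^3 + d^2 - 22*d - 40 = (d - 5)*(d^2 + 6*d + 8) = (d - 5)*(d + 4)*(d + 2)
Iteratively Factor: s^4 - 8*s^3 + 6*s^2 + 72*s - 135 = (s - 3)*(s^3 - 5*s^2 - 9*s + 45) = (s - 3)*(s + 3)*(s^2 - 8*s + 15) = (s - 5)*(s - 3)*(s + 3)*(s - 3)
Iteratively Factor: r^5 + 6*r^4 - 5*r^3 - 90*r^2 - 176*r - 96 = (r + 3)*(r^4 + 3*r^3 - 14*r^2 - 48*r - 32) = (r + 2)*(r + 3)*(r^3 + r^2 - 16*r - 16) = (r + 2)*(r + 3)*(r + 4)*(r^2 - 3*r - 4) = (r + 1)*(r + 2)*(r + 3)*(r + 4)*(r - 4)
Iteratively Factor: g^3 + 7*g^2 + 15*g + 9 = (g + 3)*(g^2 + 4*g + 3) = (g + 1)*(g + 3)*(g + 3)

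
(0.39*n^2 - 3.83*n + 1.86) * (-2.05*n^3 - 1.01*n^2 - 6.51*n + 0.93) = -0.7995*n^5 + 7.4576*n^4 - 2.4836*n^3 + 23.4174*n^2 - 15.6705*n + 1.7298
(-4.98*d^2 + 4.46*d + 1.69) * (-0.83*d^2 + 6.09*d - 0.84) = 4.1334*d^4 - 34.03*d^3 + 29.9419*d^2 + 6.5457*d - 1.4196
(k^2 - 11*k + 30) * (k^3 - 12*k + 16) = k^5 - 11*k^4 + 18*k^3 + 148*k^2 - 536*k + 480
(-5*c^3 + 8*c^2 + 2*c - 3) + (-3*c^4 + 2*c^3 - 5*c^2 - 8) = -3*c^4 - 3*c^3 + 3*c^2 + 2*c - 11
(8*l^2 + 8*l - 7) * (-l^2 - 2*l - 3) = -8*l^4 - 24*l^3 - 33*l^2 - 10*l + 21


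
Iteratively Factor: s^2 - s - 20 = (s + 4)*(s - 5)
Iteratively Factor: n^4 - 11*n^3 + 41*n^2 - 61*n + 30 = (n - 5)*(n^3 - 6*n^2 + 11*n - 6) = (n - 5)*(n - 2)*(n^2 - 4*n + 3) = (n - 5)*(n - 2)*(n - 1)*(n - 3)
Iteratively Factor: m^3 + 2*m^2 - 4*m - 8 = (m + 2)*(m^2 - 4) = (m - 2)*(m + 2)*(m + 2)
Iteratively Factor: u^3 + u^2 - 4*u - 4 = (u - 2)*(u^2 + 3*u + 2) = (u - 2)*(u + 2)*(u + 1)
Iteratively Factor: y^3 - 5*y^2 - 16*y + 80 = (y - 5)*(y^2 - 16) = (y - 5)*(y - 4)*(y + 4)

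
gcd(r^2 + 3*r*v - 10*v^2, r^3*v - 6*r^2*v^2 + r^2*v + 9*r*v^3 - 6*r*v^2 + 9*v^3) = 1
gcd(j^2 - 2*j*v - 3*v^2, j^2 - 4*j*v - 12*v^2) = 1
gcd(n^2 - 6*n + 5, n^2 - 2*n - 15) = n - 5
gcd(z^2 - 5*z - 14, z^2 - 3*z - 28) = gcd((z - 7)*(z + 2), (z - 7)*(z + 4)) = z - 7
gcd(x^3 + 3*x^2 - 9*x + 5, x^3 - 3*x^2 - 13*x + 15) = x - 1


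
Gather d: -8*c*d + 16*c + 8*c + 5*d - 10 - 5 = 24*c + d*(5 - 8*c) - 15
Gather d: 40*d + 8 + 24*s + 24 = 40*d + 24*s + 32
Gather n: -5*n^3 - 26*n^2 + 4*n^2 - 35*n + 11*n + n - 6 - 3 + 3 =-5*n^3 - 22*n^2 - 23*n - 6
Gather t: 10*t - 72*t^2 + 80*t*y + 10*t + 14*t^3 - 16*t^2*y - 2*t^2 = 14*t^3 + t^2*(-16*y - 74) + t*(80*y + 20)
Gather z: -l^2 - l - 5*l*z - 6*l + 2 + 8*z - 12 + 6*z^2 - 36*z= -l^2 - 7*l + 6*z^2 + z*(-5*l - 28) - 10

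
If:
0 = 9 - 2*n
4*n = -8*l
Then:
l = -9/4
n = 9/2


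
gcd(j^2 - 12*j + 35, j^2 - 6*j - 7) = j - 7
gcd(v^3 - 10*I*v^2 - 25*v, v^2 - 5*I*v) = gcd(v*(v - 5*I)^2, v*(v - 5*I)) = v^2 - 5*I*v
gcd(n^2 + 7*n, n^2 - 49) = n + 7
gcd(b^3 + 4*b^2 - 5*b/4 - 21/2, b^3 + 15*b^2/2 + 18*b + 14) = b^2 + 11*b/2 + 7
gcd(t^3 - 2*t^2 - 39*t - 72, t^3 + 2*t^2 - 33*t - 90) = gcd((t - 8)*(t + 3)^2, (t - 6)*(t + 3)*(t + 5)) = t + 3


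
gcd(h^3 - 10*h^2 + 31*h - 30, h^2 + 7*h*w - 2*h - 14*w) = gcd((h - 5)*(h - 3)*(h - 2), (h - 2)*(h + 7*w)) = h - 2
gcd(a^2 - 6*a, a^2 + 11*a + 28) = 1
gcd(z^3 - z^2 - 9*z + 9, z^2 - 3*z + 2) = z - 1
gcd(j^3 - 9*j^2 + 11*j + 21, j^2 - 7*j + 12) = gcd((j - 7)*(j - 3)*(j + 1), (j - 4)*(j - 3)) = j - 3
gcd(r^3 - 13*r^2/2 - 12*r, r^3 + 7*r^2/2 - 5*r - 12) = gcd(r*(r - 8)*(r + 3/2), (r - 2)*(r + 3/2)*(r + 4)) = r + 3/2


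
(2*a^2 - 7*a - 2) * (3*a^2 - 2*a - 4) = 6*a^4 - 25*a^3 + 32*a + 8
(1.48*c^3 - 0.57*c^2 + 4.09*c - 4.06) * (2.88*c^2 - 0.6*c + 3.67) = 4.2624*c^5 - 2.5296*c^4 + 17.5528*c^3 - 16.2387*c^2 + 17.4463*c - 14.9002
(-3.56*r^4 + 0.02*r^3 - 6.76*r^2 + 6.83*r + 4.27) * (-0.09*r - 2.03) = 0.3204*r^5 + 7.225*r^4 + 0.5678*r^3 + 13.1081*r^2 - 14.2492*r - 8.6681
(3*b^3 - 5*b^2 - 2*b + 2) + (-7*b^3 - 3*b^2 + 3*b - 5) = -4*b^3 - 8*b^2 + b - 3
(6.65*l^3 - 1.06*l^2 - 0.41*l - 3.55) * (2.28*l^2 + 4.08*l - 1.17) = 15.162*l^5 + 24.7152*l^4 - 13.0401*l^3 - 8.5266*l^2 - 14.0043*l + 4.1535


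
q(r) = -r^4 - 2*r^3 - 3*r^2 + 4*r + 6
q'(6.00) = -1112.00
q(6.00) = -1806.00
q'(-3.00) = 76.00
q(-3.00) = -60.00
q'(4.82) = -612.24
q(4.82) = -808.12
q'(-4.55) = 283.87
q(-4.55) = -314.51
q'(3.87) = -340.92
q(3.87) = -363.68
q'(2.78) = -144.99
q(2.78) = -108.76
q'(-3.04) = 79.17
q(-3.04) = -63.10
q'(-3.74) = 151.77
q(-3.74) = -141.95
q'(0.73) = -5.13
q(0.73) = 6.26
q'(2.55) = -116.64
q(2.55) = -78.75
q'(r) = -4*r^3 - 6*r^2 - 6*r + 4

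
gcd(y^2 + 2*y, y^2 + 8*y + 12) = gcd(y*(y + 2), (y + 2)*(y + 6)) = y + 2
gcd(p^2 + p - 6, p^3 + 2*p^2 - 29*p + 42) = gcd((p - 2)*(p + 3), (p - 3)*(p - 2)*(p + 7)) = p - 2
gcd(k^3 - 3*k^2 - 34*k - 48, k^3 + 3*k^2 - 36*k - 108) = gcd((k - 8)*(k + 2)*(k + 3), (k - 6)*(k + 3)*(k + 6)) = k + 3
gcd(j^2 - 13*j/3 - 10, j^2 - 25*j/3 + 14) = j - 6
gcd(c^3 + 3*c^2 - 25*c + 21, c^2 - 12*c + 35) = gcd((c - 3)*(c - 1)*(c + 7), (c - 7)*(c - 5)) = 1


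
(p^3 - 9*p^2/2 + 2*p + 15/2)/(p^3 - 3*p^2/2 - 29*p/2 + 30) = (p + 1)/(p + 4)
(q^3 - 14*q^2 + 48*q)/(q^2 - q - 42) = q*(-q^2 + 14*q - 48)/(-q^2 + q + 42)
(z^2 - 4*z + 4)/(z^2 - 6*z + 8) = (z - 2)/(z - 4)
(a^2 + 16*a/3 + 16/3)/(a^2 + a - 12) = (a + 4/3)/(a - 3)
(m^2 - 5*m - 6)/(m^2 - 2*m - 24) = (m + 1)/(m + 4)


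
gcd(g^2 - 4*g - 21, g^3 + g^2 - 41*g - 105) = g^2 - 4*g - 21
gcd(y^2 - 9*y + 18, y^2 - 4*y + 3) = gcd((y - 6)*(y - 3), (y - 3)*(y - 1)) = y - 3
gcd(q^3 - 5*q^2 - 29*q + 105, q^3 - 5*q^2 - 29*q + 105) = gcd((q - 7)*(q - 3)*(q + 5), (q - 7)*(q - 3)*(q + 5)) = q^3 - 5*q^2 - 29*q + 105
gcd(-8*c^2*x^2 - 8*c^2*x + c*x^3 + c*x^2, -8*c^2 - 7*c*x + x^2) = -8*c + x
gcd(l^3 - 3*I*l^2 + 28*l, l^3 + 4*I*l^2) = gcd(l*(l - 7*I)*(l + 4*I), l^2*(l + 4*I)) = l^2 + 4*I*l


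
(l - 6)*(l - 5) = l^2 - 11*l + 30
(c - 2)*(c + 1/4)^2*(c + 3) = c^4 + 3*c^3/2 - 87*c^2/16 - 47*c/16 - 3/8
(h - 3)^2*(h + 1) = h^3 - 5*h^2 + 3*h + 9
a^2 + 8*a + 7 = (a + 1)*(a + 7)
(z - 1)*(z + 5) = z^2 + 4*z - 5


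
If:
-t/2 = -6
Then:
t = 12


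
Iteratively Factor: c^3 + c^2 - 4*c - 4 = (c + 1)*(c^2 - 4) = (c + 1)*(c + 2)*(c - 2)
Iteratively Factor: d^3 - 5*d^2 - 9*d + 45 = (d + 3)*(d^2 - 8*d + 15) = (d - 5)*(d + 3)*(d - 3)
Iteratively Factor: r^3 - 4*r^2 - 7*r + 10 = (r + 2)*(r^2 - 6*r + 5) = (r - 1)*(r + 2)*(r - 5)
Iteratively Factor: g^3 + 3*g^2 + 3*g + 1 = (g + 1)*(g^2 + 2*g + 1) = (g + 1)^2*(g + 1)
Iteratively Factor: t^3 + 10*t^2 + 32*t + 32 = (t + 4)*(t^2 + 6*t + 8) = (t + 4)^2*(t + 2)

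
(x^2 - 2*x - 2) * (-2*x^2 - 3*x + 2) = -2*x^4 + x^3 + 12*x^2 + 2*x - 4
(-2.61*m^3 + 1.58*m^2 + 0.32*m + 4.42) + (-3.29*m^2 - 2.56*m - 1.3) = -2.61*m^3 - 1.71*m^2 - 2.24*m + 3.12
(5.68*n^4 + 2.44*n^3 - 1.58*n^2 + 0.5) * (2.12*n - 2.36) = 12.0416*n^5 - 8.232*n^4 - 9.108*n^3 + 3.7288*n^2 + 1.06*n - 1.18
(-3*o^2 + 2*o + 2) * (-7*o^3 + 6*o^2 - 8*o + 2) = 21*o^5 - 32*o^4 + 22*o^3 - 10*o^2 - 12*o + 4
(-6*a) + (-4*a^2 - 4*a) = -4*a^2 - 10*a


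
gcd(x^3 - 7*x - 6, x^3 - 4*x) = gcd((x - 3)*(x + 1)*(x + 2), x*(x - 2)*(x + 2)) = x + 2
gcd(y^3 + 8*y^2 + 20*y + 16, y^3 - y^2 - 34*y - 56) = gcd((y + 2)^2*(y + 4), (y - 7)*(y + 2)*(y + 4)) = y^2 + 6*y + 8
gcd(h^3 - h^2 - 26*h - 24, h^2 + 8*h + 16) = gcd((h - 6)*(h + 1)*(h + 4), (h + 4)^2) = h + 4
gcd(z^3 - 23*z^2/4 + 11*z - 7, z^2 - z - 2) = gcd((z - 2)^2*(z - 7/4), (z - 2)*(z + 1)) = z - 2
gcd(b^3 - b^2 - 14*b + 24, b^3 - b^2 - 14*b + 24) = b^3 - b^2 - 14*b + 24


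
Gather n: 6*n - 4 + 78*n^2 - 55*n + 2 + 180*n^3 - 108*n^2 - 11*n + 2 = 180*n^3 - 30*n^2 - 60*n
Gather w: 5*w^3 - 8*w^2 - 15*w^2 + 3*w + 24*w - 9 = 5*w^3 - 23*w^2 + 27*w - 9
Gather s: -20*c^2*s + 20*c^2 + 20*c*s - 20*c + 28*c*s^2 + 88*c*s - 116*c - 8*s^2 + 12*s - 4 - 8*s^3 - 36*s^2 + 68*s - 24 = 20*c^2 - 136*c - 8*s^3 + s^2*(28*c - 44) + s*(-20*c^2 + 108*c + 80) - 28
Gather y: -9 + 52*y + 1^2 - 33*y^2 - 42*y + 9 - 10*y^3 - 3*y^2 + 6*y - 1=-10*y^3 - 36*y^2 + 16*y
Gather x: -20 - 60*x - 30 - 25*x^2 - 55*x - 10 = -25*x^2 - 115*x - 60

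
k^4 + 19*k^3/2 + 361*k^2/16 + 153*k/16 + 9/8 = (k + 1/4)^2*(k + 3)*(k + 6)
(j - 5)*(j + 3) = j^2 - 2*j - 15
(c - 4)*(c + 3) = c^2 - c - 12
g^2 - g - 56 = (g - 8)*(g + 7)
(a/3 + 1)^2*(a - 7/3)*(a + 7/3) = a^4/9 + 2*a^3/3 + 32*a^2/81 - 98*a/27 - 49/9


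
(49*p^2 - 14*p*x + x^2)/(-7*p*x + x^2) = (-7*p + x)/x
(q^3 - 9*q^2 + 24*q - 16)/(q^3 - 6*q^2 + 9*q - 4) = (q - 4)/(q - 1)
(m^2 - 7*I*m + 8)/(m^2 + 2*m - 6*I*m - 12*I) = (m^2 - 7*I*m + 8)/(m^2 + m*(2 - 6*I) - 12*I)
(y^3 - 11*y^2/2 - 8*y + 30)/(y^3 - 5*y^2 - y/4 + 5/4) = 2*(2*y^3 - 11*y^2 - 16*y + 60)/(4*y^3 - 20*y^2 - y + 5)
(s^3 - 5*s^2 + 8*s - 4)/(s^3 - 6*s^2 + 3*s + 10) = (s^2 - 3*s + 2)/(s^2 - 4*s - 5)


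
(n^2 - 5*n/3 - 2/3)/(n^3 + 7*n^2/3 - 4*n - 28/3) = (3*n + 1)/(3*n^2 + 13*n + 14)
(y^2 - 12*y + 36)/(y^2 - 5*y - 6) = (y - 6)/(y + 1)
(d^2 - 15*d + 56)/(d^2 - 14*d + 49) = (d - 8)/(d - 7)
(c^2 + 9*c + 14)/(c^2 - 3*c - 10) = (c + 7)/(c - 5)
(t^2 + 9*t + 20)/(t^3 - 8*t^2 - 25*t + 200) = (t + 4)/(t^2 - 13*t + 40)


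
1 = 1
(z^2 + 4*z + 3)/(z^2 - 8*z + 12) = (z^2 + 4*z + 3)/(z^2 - 8*z + 12)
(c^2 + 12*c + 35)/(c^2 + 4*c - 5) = (c + 7)/(c - 1)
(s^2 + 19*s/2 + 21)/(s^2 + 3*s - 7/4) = 2*(s + 6)/(2*s - 1)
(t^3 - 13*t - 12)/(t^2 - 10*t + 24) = (t^2 + 4*t + 3)/(t - 6)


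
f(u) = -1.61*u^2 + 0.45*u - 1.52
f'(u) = 0.45 - 3.22*u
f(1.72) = -5.51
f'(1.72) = -5.09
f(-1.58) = -6.25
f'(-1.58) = 5.54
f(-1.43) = -5.46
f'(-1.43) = 5.05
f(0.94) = -2.52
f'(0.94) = -2.58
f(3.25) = -17.06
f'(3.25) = -10.02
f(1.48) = -4.38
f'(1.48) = -4.32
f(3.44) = -19.02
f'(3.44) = -10.63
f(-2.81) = -15.50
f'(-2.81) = 9.50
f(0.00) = -1.52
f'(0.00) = 0.45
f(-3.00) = -17.36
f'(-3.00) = 10.11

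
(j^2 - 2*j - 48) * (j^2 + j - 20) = j^4 - j^3 - 70*j^2 - 8*j + 960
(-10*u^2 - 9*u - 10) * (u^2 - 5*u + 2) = -10*u^4 + 41*u^3 + 15*u^2 + 32*u - 20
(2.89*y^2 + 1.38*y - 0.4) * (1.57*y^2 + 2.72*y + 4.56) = 4.5373*y^4 + 10.0274*y^3 + 16.304*y^2 + 5.2048*y - 1.824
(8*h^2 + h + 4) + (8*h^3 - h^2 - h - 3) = 8*h^3 + 7*h^2 + 1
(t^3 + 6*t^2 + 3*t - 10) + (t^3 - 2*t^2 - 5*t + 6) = 2*t^3 + 4*t^2 - 2*t - 4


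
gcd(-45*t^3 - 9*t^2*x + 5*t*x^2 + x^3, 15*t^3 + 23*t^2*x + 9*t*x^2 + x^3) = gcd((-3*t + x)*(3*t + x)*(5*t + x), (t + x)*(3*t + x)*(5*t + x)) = 15*t^2 + 8*t*x + x^2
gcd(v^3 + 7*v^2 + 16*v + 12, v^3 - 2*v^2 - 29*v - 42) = v^2 + 5*v + 6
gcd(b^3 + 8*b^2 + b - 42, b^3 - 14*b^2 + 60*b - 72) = b - 2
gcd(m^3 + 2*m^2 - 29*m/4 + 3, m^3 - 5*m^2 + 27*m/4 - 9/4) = m^2 - 2*m + 3/4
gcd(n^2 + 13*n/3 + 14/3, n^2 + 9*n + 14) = n + 2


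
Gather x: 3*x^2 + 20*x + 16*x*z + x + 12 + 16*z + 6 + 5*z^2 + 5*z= 3*x^2 + x*(16*z + 21) + 5*z^2 + 21*z + 18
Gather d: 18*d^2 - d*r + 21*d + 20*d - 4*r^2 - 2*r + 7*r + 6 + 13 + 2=18*d^2 + d*(41 - r) - 4*r^2 + 5*r + 21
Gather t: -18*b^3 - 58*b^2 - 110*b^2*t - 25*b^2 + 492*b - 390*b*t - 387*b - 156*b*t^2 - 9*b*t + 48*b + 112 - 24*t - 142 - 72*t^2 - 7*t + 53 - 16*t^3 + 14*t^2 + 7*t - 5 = -18*b^3 - 83*b^2 + 153*b - 16*t^3 + t^2*(-156*b - 58) + t*(-110*b^2 - 399*b - 24) + 18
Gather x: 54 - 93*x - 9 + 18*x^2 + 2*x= 18*x^2 - 91*x + 45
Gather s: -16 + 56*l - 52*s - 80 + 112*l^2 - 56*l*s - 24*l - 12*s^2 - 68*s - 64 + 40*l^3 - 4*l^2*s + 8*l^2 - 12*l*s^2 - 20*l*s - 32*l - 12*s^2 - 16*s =40*l^3 + 120*l^2 + s^2*(-12*l - 24) + s*(-4*l^2 - 76*l - 136) - 160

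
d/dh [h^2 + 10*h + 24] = 2*h + 10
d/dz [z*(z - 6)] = 2*z - 6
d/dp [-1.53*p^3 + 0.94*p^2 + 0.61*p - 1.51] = -4.59*p^2 + 1.88*p + 0.61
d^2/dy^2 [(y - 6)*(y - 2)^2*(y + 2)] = 12*y^2 - 48*y + 16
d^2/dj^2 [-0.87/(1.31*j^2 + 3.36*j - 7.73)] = (2.986014*j^2 + 7.658784*j - 0.87*(2.62*j + 3.36)*(5.24*j + 6.72) - 17.619762)/(1.31*j^2 + 3.36*j - 7.73)^3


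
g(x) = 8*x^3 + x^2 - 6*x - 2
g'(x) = 24*x^2 + 2*x - 6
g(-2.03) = -52.62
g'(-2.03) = 88.84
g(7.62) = 3549.95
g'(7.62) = 1402.79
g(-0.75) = -0.31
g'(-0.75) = 6.00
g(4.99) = 986.97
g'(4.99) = 601.58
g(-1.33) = -11.07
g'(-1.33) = 33.79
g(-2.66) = -129.53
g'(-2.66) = 158.49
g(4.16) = 566.28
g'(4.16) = 417.65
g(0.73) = -2.73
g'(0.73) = 8.25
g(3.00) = 205.00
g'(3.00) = 216.00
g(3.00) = 205.00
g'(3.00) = 216.00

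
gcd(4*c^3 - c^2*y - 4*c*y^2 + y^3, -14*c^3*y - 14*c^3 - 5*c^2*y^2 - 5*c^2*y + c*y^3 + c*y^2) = 1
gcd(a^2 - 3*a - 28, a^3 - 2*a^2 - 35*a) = a - 7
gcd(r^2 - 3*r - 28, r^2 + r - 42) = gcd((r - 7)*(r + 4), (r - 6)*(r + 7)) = 1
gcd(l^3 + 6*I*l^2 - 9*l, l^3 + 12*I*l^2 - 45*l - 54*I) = l^2 + 6*I*l - 9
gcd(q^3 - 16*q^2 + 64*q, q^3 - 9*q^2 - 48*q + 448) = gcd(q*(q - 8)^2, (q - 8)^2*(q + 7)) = q^2 - 16*q + 64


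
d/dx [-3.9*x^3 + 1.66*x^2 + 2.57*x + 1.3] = -11.7*x^2 + 3.32*x + 2.57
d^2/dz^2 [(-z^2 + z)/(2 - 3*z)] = -4/(27*z^3 - 54*z^2 + 36*z - 8)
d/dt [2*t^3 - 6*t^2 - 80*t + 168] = 6*t^2 - 12*t - 80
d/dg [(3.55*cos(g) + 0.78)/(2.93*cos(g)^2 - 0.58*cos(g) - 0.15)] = (10.4015*cos(g)^2 + 4.5708*cos(g) + 0.0801)*sin(g)/(8.5849*cos(g)^4 - 3.3988*cos(g)^3 - 0.5426*cos(g)^2 + 0.174*cos(g) + 0.0225)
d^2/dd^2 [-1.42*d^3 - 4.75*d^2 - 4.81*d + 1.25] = -8.52*d - 9.5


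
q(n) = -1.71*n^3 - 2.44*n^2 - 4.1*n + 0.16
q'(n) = -5.13*n^2 - 4.88*n - 4.1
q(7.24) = -806.37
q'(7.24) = -308.33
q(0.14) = -0.47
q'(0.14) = -4.88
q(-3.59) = 62.55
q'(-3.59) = -52.70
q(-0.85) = 2.93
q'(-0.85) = -3.66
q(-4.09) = 93.11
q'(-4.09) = -69.96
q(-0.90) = 3.12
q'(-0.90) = -3.86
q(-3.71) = 69.11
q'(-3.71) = -56.61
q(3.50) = -117.40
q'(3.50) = -84.02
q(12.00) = -3355.28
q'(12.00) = -801.38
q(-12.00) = 2652.88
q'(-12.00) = -684.26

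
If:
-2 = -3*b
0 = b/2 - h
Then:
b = 2/3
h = 1/3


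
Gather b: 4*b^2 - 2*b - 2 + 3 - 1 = 4*b^2 - 2*b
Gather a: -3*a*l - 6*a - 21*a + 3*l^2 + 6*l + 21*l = a*(-3*l - 27) + 3*l^2 + 27*l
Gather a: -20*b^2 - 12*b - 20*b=-20*b^2 - 32*b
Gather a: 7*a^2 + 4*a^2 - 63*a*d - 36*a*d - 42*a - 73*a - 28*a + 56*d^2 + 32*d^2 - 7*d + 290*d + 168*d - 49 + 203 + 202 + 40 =11*a^2 + a*(-99*d - 143) + 88*d^2 + 451*d + 396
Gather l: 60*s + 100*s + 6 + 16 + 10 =160*s + 32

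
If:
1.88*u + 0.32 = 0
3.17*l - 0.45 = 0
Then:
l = 0.14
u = -0.17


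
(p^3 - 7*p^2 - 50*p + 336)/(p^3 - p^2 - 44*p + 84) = (p - 8)/(p - 2)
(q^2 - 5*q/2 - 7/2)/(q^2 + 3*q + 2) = (q - 7/2)/(q + 2)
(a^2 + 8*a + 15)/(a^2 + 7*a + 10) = (a + 3)/(a + 2)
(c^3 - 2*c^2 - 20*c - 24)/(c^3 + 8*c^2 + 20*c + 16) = (c - 6)/(c + 4)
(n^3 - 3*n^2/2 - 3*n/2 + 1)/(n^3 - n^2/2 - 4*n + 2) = (n + 1)/(n + 2)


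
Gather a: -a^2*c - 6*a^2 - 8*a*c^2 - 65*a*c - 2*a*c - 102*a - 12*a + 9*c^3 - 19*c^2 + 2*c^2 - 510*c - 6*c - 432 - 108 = a^2*(-c - 6) + a*(-8*c^2 - 67*c - 114) + 9*c^3 - 17*c^2 - 516*c - 540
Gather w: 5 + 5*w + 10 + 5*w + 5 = 10*w + 20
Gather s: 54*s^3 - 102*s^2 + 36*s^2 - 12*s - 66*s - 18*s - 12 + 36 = 54*s^3 - 66*s^2 - 96*s + 24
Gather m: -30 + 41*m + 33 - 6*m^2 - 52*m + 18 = -6*m^2 - 11*m + 21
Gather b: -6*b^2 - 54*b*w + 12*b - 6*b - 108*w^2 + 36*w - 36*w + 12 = -6*b^2 + b*(6 - 54*w) - 108*w^2 + 12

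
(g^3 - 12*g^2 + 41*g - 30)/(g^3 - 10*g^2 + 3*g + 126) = (g^2 - 6*g + 5)/(g^2 - 4*g - 21)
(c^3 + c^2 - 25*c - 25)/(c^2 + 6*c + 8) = (c^3 + c^2 - 25*c - 25)/(c^2 + 6*c + 8)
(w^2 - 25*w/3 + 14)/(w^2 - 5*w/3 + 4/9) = 3*(3*w^2 - 25*w + 42)/(9*w^2 - 15*w + 4)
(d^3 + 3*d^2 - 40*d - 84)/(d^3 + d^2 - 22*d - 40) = (d^2 + d - 42)/(d^2 - d - 20)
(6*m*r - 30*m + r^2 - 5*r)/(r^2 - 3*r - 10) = (6*m + r)/(r + 2)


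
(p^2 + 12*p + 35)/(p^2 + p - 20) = (p + 7)/(p - 4)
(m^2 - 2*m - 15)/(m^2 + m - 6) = (m - 5)/(m - 2)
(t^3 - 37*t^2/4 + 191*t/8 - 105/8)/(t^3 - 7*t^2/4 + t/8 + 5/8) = (8*t^3 - 74*t^2 + 191*t - 105)/(8*t^3 - 14*t^2 + t + 5)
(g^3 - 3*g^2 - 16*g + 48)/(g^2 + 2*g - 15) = (g^2 - 16)/(g + 5)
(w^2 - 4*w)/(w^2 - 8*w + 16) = w/(w - 4)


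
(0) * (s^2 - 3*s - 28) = 0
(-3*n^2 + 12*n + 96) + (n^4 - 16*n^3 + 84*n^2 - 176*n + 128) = n^4 - 16*n^3 + 81*n^2 - 164*n + 224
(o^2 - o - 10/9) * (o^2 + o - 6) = o^4 - 73*o^2/9 + 44*o/9 + 20/3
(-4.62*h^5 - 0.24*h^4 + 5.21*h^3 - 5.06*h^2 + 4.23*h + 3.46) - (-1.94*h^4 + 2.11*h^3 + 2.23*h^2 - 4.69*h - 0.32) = -4.62*h^5 + 1.7*h^4 + 3.1*h^3 - 7.29*h^2 + 8.92*h + 3.78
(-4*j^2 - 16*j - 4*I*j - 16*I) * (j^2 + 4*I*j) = -4*j^4 - 16*j^3 - 20*I*j^3 + 16*j^2 - 80*I*j^2 + 64*j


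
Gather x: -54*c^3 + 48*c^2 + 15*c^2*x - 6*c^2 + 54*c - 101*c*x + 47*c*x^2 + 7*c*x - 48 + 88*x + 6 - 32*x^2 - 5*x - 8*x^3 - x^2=-54*c^3 + 42*c^2 + 54*c - 8*x^3 + x^2*(47*c - 33) + x*(15*c^2 - 94*c + 83) - 42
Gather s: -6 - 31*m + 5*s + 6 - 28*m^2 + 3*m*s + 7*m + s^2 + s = -28*m^2 - 24*m + s^2 + s*(3*m + 6)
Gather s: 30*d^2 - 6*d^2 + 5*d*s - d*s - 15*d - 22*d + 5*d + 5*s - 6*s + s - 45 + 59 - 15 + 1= 24*d^2 + 4*d*s - 32*d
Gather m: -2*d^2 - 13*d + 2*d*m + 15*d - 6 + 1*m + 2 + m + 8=-2*d^2 + 2*d + m*(2*d + 2) + 4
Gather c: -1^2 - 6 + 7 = 0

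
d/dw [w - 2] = 1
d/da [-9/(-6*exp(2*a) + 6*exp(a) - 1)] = (54 - 108*exp(a))*exp(a)/(6*exp(2*a) - 6*exp(a) + 1)^2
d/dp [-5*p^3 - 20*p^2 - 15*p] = -15*p^2 - 40*p - 15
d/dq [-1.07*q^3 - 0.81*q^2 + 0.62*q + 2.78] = -3.21*q^2 - 1.62*q + 0.62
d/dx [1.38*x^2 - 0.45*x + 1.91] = 2.76*x - 0.45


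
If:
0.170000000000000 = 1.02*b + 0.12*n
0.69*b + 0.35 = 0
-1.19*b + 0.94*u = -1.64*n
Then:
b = -0.51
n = 5.73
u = -10.64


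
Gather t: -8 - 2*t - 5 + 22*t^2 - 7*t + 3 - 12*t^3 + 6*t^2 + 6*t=-12*t^3 + 28*t^2 - 3*t - 10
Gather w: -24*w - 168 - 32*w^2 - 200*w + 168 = -32*w^2 - 224*w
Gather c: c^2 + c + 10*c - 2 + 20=c^2 + 11*c + 18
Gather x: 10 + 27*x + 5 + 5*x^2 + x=5*x^2 + 28*x + 15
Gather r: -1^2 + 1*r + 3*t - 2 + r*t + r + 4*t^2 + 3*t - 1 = r*(t + 2) + 4*t^2 + 6*t - 4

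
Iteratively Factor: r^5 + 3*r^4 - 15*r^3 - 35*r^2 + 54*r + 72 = (r - 3)*(r^4 + 6*r^3 + 3*r^2 - 26*r - 24) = (r - 3)*(r + 4)*(r^3 + 2*r^2 - 5*r - 6) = (r - 3)*(r + 1)*(r + 4)*(r^2 + r - 6) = (r - 3)*(r - 2)*(r + 1)*(r + 4)*(r + 3)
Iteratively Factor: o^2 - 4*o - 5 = (o + 1)*(o - 5)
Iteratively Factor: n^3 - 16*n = (n + 4)*(n^2 - 4*n) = (n - 4)*(n + 4)*(n)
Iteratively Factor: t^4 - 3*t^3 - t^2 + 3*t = (t)*(t^3 - 3*t^2 - t + 3) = t*(t - 3)*(t^2 - 1) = t*(t - 3)*(t - 1)*(t + 1)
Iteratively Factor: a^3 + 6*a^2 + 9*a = (a)*(a^2 + 6*a + 9) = a*(a + 3)*(a + 3)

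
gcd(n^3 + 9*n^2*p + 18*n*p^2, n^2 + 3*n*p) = n^2 + 3*n*p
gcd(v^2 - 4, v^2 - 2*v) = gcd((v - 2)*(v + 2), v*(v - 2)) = v - 2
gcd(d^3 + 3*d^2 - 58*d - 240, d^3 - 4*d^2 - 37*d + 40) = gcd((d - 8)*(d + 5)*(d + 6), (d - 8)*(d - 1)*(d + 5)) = d^2 - 3*d - 40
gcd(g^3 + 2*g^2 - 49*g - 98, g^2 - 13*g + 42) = g - 7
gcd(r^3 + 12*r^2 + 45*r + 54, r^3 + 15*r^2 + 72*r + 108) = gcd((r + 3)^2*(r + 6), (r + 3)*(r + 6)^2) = r^2 + 9*r + 18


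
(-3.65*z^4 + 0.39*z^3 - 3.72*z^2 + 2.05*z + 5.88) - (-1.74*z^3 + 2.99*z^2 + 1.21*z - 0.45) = -3.65*z^4 + 2.13*z^3 - 6.71*z^2 + 0.84*z + 6.33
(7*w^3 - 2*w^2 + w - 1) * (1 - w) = -7*w^4 + 9*w^3 - 3*w^2 + 2*w - 1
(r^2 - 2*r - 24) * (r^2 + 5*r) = r^4 + 3*r^3 - 34*r^2 - 120*r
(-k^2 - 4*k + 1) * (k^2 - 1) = -k^4 - 4*k^3 + 2*k^2 + 4*k - 1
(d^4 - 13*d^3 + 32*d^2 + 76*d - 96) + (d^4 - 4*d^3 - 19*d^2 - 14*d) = 2*d^4 - 17*d^3 + 13*d^2 + 62*d - 96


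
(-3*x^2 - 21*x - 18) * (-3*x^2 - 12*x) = 9*x^4 + 99*x^3 + 306*x^2 + 216*x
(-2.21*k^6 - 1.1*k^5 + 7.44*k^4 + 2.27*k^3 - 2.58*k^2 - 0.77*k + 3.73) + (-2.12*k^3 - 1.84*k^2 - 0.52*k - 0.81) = -2.21*k^6 - 1.1*k^5 + 7.44*k^4 + 0.15*k^3 - 4.42*k^2 - 1.29*k + 2.92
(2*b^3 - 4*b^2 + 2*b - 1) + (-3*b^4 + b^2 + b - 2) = -3*b^4 + 2*b^3 - 3*b^2 + 3*b - 3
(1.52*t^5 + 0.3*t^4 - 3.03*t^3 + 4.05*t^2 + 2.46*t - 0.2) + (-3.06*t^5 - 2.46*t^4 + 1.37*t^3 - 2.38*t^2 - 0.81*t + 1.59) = -1.54*t^5 - 2.16*t^4 - 1.66*t^3 + 1.67*t^2 + 1.65*t + 1.39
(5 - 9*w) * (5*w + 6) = -45*w^2 - 29*w + 30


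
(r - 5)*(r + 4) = r^2 - r - 20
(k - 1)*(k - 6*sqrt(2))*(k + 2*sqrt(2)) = k^3 - 4*sqrt(2)*k^2 - k^2 - 24*k + 4*sqrt(2)*k + 24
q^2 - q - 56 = (q - 8)*(q + 7)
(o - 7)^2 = o^2 - 14*o + 49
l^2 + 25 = (l - 5*I)*(l + 5*I)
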